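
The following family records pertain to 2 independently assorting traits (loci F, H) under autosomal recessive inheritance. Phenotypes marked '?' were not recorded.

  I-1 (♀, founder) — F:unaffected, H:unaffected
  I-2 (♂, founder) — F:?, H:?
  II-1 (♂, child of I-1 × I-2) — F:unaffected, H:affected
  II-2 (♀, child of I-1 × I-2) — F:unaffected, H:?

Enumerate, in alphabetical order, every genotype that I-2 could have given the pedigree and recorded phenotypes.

F/I-1 un ·: FF|Ff
F/I-2 ? ·: FF|Ff|ff
F/II-1 un I-1×I-2: FF|Ff
F/II-2 un I-1×I-2: FF|Ff
⇒ F over [I-1,I-2,II-1,II-2]: 15 consistent
H/I-1 un ·: Hh
H/I-2 ? ·: Hh|hh
H/II-1 aff I-1×I-2: hh
H/II-2 ? I-1×I-2: HH|Hh|hh
⇒ H over [I-1,I-2,II-1,II-2]: 5 consistent

I-2 ∈ {FF Hh, FF hh, Ff Hh, Ff hh, ff Hh, ff hh}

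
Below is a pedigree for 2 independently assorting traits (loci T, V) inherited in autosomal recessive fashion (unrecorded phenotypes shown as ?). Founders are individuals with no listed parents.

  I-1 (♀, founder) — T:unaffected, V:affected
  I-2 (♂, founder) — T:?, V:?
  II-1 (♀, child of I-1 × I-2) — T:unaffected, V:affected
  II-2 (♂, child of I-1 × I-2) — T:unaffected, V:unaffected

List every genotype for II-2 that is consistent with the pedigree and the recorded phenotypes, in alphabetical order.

II-2 ∈ {TT Vv, Tt Vv}

T/I-1 un ·: TT|Tt
T/I-2 ? ·: TT|Tt|tt
T/II-1 un I-1×I-2: TT|Tt
T/II-2 un I-1×I-2: TT|Tt
⇒ T over [I-1,I-2,II-1,II-2]: 15 consistent
V/I-1 aff ·: vv
V/I-2 ? ·: Vv
V/II-1 aff I-1×I-2: vv
V/II-2 un I-1×I-2: Vv
⇒ V over [I-1,I-2,II-1,II-2]: 1 consistent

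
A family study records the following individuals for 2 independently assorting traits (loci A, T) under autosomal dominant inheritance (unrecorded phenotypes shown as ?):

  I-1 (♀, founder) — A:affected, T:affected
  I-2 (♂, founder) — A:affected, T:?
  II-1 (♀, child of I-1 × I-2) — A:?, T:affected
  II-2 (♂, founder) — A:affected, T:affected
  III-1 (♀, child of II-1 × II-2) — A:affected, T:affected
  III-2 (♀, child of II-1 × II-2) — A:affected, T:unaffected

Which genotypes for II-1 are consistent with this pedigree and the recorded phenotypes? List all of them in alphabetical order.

II-1 ∈ {AA Tt, Aa Tt, aa Tt}

A/I-1 aff ·: Aa|AA
A/I-2 aff ·: Aa|AA
A/II-1 ? I-1×I-2: aa|Aa|AA
A/II-2 aff ·: Aa|AA
A/III-1 aff II-1×II-2: Aa|AA
A/III-2 aff II-1×II-2: Aa|AA
⇒ A over [I-1,I-2,II-1,II-2,III-1,III-2]: 46 consistent
T/I-1 aff ·: Tt|TT
T/I-2 ? ·: tt|Tt|TT
T/II-1 aff I-1×I-2: Tt
T/II-2 aff ·: Tt
T/III-1 aff II-1×II-2: Tt|TT
T/III-2 un II-1×II-2: tt
⇒ T over [I-1,I-2,II-1,II-2,III-1,III-2]: 10 consistent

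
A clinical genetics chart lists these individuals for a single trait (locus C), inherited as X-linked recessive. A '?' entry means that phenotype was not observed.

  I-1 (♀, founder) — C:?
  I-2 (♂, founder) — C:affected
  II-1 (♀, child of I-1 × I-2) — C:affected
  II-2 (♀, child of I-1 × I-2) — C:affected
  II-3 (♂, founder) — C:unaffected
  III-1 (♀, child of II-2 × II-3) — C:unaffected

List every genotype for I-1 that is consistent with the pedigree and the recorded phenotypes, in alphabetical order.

I-1 ∈ {X^CX^c, X^cX^c}

C/I-1 ? ·: X^CX^c|X^cX^c
C/I-2 aff ·: X^cY
C/II-1 aff I-1×I-2: X^cX^c
C/II-2 aff I-1×I-2: X^cX^c
C/II-3 un ·: X^CY
C/III-1 un II-2×II-3: X^CX^c
⇒ C over [I-1,I-2,II-1,II-2,II-3,III-1]: 2 consistent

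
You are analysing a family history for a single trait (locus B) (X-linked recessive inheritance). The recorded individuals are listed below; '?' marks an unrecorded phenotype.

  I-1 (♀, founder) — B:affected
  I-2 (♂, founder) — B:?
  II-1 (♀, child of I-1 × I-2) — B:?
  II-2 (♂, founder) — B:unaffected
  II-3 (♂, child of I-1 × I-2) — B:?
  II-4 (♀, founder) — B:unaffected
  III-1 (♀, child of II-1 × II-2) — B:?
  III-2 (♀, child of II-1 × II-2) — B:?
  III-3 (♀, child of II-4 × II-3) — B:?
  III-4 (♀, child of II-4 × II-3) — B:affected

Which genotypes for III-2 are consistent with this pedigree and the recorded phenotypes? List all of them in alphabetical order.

B/I-1 aff ·: X^bX^b
B/I-2 ? ·: X^BY|X^bY
B/II-1 ? I-1×I-2: X^BX^b|X^bX^b
B/II-2 un ·: X^BY
B/II-3 ? I-1×I-2: X^bY
B/II-4 un ·: X^BX^b
B/III-1 ? II-1×II-2: X^BX^B|X^BX^b
B/III-2 ? II-1×II-2: X^BX^B|X^BX^b
B/III-3 ? II-4×II-3: X^BX^b|X^bX^b
B/III-4 aff II-4×II-3: X^bX^b
⇒ B over [I-1,I-2,II-1,II-2,II-3,II-4,III-1,III-2,III-3,III-4]: 10 consistent

III-2 ∈ {X^BX^B, X^BX^b}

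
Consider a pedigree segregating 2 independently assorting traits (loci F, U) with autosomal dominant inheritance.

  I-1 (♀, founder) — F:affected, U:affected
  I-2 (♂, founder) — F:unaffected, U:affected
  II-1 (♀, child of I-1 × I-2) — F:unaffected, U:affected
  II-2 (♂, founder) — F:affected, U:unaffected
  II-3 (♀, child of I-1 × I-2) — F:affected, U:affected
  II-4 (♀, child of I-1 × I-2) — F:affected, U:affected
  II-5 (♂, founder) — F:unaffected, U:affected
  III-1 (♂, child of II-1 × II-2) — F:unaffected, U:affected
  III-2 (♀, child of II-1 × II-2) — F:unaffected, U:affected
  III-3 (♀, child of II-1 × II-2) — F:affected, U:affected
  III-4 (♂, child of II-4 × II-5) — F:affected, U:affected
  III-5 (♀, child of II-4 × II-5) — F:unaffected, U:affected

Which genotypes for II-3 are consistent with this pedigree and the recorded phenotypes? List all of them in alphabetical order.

F/I-1 aff ·: Ff
F/I-2 un ·: ff
F/II-1 un I-1×I-2: ff
F/II-2 aff ·: Ff
F/II-3 aff I-1×I-2: Ff
F/II-4 aff I-1×I-2: Ff
F/II-5 un ·: ff
F/III-1 un II-1×II-2: ff
F/III-2 un II-1×II-2: ff
F/III-3 aff II-1×II-2: Ff
F/III-4 aff II-4×II-5: Ff
F/III-5 un II-4×II-5: ff
⇒ F over [I-1,I-2,II-1,II-2,II-3,II-4,II-5,III-1,III-2,III-3,III-4,III-5]: 1 consistent
U/I-1 aff ·: Uu|UU
U/I-2 aff ·: Uu|UU
U/II-1 aff I-1×I-2: Uu|UU
U/II-2 un ·: uu
U/II-3 aff I-1×I-2: Uu|UU
U/II-4 aff I-1×I-2: Uu|UU
U/II-5 aff ·: Uu|UU
U/III-1 aff II-1×II-2: Uu
U/III-2 aff II-1×II-2: Uu
U/III-3 aff II-1×II-2: Uu
U/III-4 aff II-4×II-5: Uu|UU
U/III-5 aff II-4×II-5: Uu|UU
⇒ U over [I-1,I-2,II-1,II-2,II-3,II-4,II-5,III-1,III-2,III-3,III-4,III-5]: 161 consistent

II-3 ∈ {Ff UU, Ff Uu}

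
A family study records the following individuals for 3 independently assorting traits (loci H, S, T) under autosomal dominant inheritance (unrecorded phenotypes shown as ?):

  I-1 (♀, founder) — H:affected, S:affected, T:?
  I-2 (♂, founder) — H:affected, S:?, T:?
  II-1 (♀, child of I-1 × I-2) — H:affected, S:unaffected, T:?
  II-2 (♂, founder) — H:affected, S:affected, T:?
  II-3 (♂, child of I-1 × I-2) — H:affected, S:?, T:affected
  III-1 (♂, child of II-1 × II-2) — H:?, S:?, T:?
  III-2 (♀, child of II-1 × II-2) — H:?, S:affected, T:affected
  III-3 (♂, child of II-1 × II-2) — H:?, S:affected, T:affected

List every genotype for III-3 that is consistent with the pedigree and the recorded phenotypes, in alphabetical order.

H/I-1 aff ·: Hh|HH
H/I-2 aff ·: Hh|HH
H/II-1 aff I-1×I-2: Hh|HH
H/II-2 aff ·: Hh|HH
H/II-3 aff I-1×I-2: Hh|HH
H/III-1 ? II-1×II-2: hh|Hh|HH
H/III-2 ? II-1×II-2: hh|Hh|HH
H/III-3 ? II-1×II-2: hh|Hh|HH
⇒ H over [I-1,I-2,II-1,II-2,II-3,III-1,III-2,III-3]: 273 consistent
S/I-1 aff ·: Ss
S/I-2 ? ·: ss|Ss
S/II-1 un I-1×I-2: ss
S/II-2 aff ·: Ss|SS
S/II-3 ? I-1×I-2: ss|Ss|SS
S/III-1 ? II-1×II-2: ss|Ss
S/III-2 aff II-1×II-2: Ss
S/III-3 aff II-1×II-2: Ss
⇒ S over [I-1,I-2,II-1,II-2,II-3,III-1,III-2,III-3]: 15 consistent
T/I-1 ? ·: tt|Tt|TT
T/I-2 ? ·: tt|Tt|TT
T/II-1 ? I-1×I-2: tt|Tt|TT
T/II-2 ? ·: tt|Tt|TT
T/II-3 aff I-1×I-2: Tt|TT
T/III-1 ? II-1×II-2: tt|Tt|TT
T/III-2 aff II-1×II-2: Tt|TT
T/III-3 aff II-1×II-2: Tt|TT
⇒ T over [I-1,I-2,II-1,II-2,II-3,III-1,III-2,III-3]: 302 consistent

III-3 ∈ {HH Ss TT, HH Ss Tt, Hh Ss TT, Hh Ss Tt, hh Ss TT, hh Ss Tt}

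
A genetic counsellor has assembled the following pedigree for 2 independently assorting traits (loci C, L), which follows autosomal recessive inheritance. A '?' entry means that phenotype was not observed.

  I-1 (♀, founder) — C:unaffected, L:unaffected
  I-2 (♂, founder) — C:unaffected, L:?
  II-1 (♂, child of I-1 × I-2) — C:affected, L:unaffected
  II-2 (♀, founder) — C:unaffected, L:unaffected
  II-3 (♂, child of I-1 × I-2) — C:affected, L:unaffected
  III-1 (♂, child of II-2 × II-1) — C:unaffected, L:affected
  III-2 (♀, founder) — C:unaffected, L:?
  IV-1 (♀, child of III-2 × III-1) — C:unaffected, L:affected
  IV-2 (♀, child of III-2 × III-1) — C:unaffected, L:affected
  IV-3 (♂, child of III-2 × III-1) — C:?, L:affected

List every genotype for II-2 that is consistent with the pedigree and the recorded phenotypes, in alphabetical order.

C/I-1 un ·: Cc
C/I-2 un ·: Cc
C/II-1 aff I-1×I-2: cc
C/II-2 un ·: CC|Cc
C/II-3 aff I-1×I-2: cc
C/III-1 un II-2×II-1: Cc
C/III-2 un ·: CC|Cc
C/IV-1 un III-2×III-1: CC|Cc
C/IV-2 un III-2×III-1: CC|Cc
C/IV-3 ? III-2×III-1: CC|Cc|cc
⇒ C over [I-1,I-2,II-1,II-2,II-3,III-1,III-2,IV-1,IV-2,IV-3]: 40 consistent
L/I-1 un ·: LL|Ll
L/I-2 ? ·: LL|Ll|ll
L/II-1 un I-1×I-2: Ll
L/II-2 un ·: Ll
L/II-3 un I-1×I-2: LL|Ll
L/III-1 aff II-2×II-1: ll
L/III-2 ? ·: Ll|ll
L/IV-1 aff III-2×III-1: ll
L/IV-2 aff III-2×III-1: ll
L/IV-3 aff III-2×III-1: ll
⇒ L over [I-1,I-2,II-1,II-2,II-3,III-1,III-2,IV-1,IV-2,IV-3]: 16 consistent

II-2 ∈ {CC Ll, Cc Ll}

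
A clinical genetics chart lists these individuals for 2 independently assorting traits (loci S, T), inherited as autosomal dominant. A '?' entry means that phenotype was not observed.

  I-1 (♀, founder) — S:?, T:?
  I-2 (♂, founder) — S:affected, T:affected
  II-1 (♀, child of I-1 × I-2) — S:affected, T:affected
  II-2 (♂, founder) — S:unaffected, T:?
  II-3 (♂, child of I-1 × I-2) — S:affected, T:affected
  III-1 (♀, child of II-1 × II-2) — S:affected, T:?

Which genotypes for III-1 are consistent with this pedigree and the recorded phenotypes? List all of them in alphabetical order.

S/I-1 ? ·: ss|Ss|SS
S/I-2 aff ·: Ss|SS
S/II-1 aff I-1×I-2: Ss|SS
S/II-2 un ·: ss
S/II-3 aff I-1×I-2: Ss|SS
S/III-1 aff II-1×II-2: Ss
⇒ S over [I-1,I-2,II-1,II-2,II-3,III-1]: 15 consistent
T/I-1 ? ·: tt|Tt|TT
T/I-2 aff ·: Tt|TT
T/II-1 aff I-1×I-2: Tt|TT
T/II-2 ? ·: tt|Tt|TT
T/II-3 aff I-1×I-2: Tt|TT
T/III-1 ? II-1×II-2: tt|Tt|TT
⇒ T over [I-1,I-2,II-1,II-2,II-3,III-1]: 84 consistent

III-1 ∈ {Ss TT, Ss Tt, Ss tt}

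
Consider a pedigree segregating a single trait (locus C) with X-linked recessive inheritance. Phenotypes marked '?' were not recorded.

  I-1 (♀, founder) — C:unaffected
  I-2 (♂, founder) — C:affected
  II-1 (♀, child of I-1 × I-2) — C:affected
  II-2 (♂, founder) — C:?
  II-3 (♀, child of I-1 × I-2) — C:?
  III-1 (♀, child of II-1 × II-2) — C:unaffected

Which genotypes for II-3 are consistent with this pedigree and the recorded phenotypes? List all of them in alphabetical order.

II-3 ∈ {X^CX^c, X^cX^c}

C/I-1 un ·: X^CX^c
C/I-2 aff ·: X^cY
C/II-1 aff I-1×I-2: X^cX^c
C/II-2 ? ·: X^CY
C/II-3 ? I-1×I-2: X^CX^c|X^cX^c
C/III-1 un II-1×II-2: X^CX^c
⇒ C over [I-1,I-2,II-1,II-2,II-3,III-1]: 2 consistent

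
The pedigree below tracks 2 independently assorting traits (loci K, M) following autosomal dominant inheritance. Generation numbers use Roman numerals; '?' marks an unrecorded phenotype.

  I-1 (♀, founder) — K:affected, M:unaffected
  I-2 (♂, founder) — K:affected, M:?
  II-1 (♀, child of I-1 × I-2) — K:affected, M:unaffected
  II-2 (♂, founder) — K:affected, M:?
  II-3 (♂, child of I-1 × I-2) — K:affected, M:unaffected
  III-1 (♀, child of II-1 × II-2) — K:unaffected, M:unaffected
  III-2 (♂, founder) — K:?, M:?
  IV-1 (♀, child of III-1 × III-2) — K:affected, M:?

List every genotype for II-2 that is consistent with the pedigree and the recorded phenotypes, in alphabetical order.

II-2 ∈ {Kk Mm, Kk mm}

K/I-1 aff ·: Kk|KK
K/I-2 aff ·: Kk|KK
K/II-1 aff I-1×I-2: Kk
K/II-2 aff ·: Kk
K/II-3 aff I-1×I-2: Kk|KK
K/III-1 un II-1×II-2: kk
K/III-2 ? ·: Kk|KK
K/IV-1 aff III-1×III-2: Kk
⇒ K over [I-1,I-2,II-1,II-2,II-3,III-1,III-2,IV-1]: 12 consistent
M/I-1 un ·: mm
M/I-2 ? ·: mm|Mm
M/II-1 un I-1×I-2: mm
M/II-2 ? ·: mm|Mm
M/II-3 un I-1×I-2: mm
M/III-1 un II-1×II-2: mm
M/III-2 ? ·: mm|Mm|MM
M/IV-1 ? III-1×III-2: mm|Mm
⇒ M over [I-1,I-2,II-1,II-2,II-3,III-1,III-2,IV-1]: 16 consistent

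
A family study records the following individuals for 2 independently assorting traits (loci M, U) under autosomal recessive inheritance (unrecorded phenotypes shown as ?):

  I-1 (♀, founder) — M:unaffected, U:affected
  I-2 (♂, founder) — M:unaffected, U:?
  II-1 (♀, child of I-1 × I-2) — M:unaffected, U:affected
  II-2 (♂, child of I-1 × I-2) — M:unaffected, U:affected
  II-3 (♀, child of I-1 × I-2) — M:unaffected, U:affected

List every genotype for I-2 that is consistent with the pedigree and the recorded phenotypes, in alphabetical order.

M/I-1 un ·: MM|Mm
M/I-2 un ·: MM|Mm
M/II-1 un I-1×I-2: MM|Mm
M/II-2 un I-1×I-2: MM|Mm
M/II-3 un I-1×I-2: MM|Mm
⇒ M over [I-1,I-2,II-1,II-2,II-3]: 25 consistent
U/I-1 aff ·: uu
U/I-2 ? ·: Uu|uu
U/II-1 aff I-1×I-2: uu
U/II-2 aff I-1×I-2: uu
U/II-3 aff I-1×I-2: uu
⇒ U over [I-1,I-2,II-1,II-2,II-3]: 2 consistent

I-2 ∈ {MM Uu, MM uu, Mm Uu, Mm uu}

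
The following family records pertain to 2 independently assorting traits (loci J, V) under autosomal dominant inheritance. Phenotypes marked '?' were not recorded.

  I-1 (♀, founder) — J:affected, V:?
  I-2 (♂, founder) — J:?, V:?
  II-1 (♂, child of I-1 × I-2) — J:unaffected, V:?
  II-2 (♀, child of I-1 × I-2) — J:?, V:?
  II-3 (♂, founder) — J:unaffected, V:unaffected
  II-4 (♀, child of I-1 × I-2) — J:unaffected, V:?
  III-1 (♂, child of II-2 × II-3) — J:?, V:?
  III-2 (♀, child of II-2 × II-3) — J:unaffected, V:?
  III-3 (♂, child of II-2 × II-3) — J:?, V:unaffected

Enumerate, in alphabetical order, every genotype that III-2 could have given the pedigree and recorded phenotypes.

III-2 ∈ {jj Vv, jj vv}

J/I-1 aff ·: Jj
J/I-2 ? ·: jj|Jj
J/II-1 un I-1×I-2: jj
J/II-2 ? I-1×I-2: jj|Jj
J/II-3 un ·: jj
J/II-4 un I-1×I-2: jj
J/III-1 ? II-2×II-3: jj|Jj
J/III-2 un II-2×II-3: jj
J/III-3 ? II-2×II-3: jj|Jj
⇒ J over [I-1,I-2,II-1,II-2,II-3,II-4,III-1,III-2,III-3]: 10 consistent
V/I-1 ? ·: vv|Vv|VV
V/I-2 ? ·: vv|Vv|VV
V/II-1 ? I-1×I-2: vv|Vv|VV
V/II-2 ? I-1×I-2: vv|Vv
V/II-3 un ·: vv
V/II-4 ? I-1×I-2: vv|Vv|VV
V/III-1 ? II-2×II-3: vv|Vv
V/III-2 ? II-2×II-3: vv|Vv
V/III-3 un II-2×II-3: vv
⇒ V over [I-1,I-2,II-1,II-2,II-3,II-4,III-1,III-2,III-3]: 126 consistent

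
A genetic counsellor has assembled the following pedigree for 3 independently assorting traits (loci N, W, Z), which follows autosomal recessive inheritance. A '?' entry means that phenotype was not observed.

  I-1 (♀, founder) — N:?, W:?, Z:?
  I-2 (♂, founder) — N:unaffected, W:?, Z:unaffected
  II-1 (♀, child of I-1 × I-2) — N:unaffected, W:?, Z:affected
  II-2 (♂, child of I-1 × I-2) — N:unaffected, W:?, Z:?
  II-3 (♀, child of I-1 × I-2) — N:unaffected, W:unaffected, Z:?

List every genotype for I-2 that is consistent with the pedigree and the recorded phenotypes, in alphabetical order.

I-2 ∈ {NN WW Zz, NN Ww Zz, NN ww Zz, Nn WW Zz, Nn Ww Zz, Nn ww Zz}

N/I-1 ? ·: NN|Nn|nn
N/I-2 un ·: NN|Nn
N/II-1 un I-1×I-2: NN|Nn
N/II-2 un I-1×I-2: NN|Nn
N/II-3 un I-1×I-2: NN|Nn
⇒ N over [I-1,I-2,II-1,II-2,II-3]: 27 consistent
W/I-1 ? ·: WW|Ww|ww
W/I-2 ? ·: WW|Ww|ww
W/II-1 ? I-1×I-2: WW|Ww|ww
W/II-2 ? I-1×I-2: WW|Ww|ww
W/II-3 un I-1×I-2: WW|Ww
⇒ W over [I-1,I-2,II-1,II-2,II-3]: 45 consistent
Z/I-1 ? ·: Zz|zz
Z/I-2 un ·: Zz
Z/II-1 aff I-1×I-2: zz
Z/II-2 ? I-1×I-2: ZZ|Zz|zz
Z/II-3 ? I-1×I-2: ZZ|Zz|zz
⇒ Z over [I-1,I-2,II-1,II-2,II-3]: 13 consistent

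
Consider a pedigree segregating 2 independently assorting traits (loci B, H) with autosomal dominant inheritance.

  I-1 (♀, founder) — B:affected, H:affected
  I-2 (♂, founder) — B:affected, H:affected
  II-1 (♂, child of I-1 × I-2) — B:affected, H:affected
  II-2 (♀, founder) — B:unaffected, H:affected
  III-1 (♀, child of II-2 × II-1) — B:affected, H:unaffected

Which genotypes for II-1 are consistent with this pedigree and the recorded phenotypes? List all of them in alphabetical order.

B/I-1 aff ·: Bb|BB
B/I-2 aff ·: Bb|BB
B/II-1 aff I-1×I-2: Bb|BB
B/II-2 un ·: bb
B/III-1 aff II-2×II-1: Bb
⇒ B over [I-1,I-2,II-1,II-2,III-1]: 7 consistent
H/I-1 aff ·: Hh|HH
H/I-2 aff ·: Hh|HH
H/II-1 aff I-1×I-2: Hh
H/II-2 aff ·: Hh
H/III-1 un II-2×II-1: hh
⇒ H over [I-1,I-2,II-1,II-2,III-1]: 3 consistent

II-1 ∈ {BB Hh, Bb Hh}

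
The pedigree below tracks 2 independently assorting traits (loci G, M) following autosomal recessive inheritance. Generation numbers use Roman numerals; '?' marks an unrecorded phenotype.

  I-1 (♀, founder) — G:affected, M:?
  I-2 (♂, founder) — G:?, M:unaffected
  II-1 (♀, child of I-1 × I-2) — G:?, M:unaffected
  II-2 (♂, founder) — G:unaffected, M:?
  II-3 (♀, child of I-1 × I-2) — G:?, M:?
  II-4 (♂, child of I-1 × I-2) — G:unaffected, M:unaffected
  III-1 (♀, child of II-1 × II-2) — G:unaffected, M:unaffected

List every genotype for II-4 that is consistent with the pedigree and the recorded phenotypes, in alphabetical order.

II-4 ∈ {Gg MM, Gg Mm}

G/I-1 aff ·: gg
G/I-2 ? ·: GG|Gg
G/II-1 ? I-1×I-2: Gg|gg
G/II-2 un ·: GG|Gg
G/II-3 ? I-1×I-2: Gg|gg
G/II-4 un I-1×I-2: Gg
G/III-1 un II-1×II-2: GG|Gg
⇒ G over [I-1,I-2,II-1,II-2,II-3,II-4,III-1]: 16 consistent
M/I-1 ? ·: MM|Mm|mm
M/I-2 un ·: MM|Mm
M/II-1 un I-1×I-2: MM|Mm
M/II-2 ? ·: MM|Mm|mm
M/II-3 ? I-1×I-2: MM|Mm|mm
M/II-4 un I-1×I-2: MM|Mm
M/III-1 un II-1×II-2: MM|Mm
⇒ M over [I-1,I-2,II-1,II-2,II-3,II-4,III-1]: 145 consistent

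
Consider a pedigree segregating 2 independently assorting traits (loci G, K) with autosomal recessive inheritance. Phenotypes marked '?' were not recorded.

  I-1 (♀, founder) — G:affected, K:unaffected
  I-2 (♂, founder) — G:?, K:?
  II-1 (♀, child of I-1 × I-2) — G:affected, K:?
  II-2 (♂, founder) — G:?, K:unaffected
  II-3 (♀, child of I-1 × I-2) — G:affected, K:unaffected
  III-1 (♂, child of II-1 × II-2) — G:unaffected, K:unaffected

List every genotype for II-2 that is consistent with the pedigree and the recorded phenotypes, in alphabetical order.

II-2 ∈ {GG KK, GG Kk, Gg KK, Gg Kk}

G/I-1 aff ·: gg
G/I-2 ? ·: Gg|gg
G/II-1 aff I-1×I-2: gg
G/II-2 ? ·: GG|Gg
G/II-3 aff I-1×I-2: gg
G/III-1 un II-1×II-2: Gg
⇒ G over [I-1,I-2,II-1,II-2,II-3,III-1]: 4 consistent
K/I-1 un ·: KK|Kk
K/I-2 ? ·: KK|Kk|kk
K/II-1 ? I-1×I-2: KK|Kk|kk
K/II-2 un ·: KK|Kk
K/II-3 un I-1×I-2: KK|Kk
K/III-1 un II-1×II-2: KK|Kk
⇒ K over [I-1,I-2,II-1,II-2,II-3,III-1]: 59 consistent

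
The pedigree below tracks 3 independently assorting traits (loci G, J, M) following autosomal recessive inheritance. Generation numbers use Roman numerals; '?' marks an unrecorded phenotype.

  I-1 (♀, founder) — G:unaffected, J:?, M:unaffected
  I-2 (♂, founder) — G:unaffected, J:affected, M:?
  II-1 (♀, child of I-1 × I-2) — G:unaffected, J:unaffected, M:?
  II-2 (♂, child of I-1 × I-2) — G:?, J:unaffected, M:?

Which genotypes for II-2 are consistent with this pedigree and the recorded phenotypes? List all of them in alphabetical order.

II-2 ∈ {GG Jj MM, GG Jj Mm, GG Jj mm, Gg Jj MM, Gg Jj Mm, Gg Jj mm, gg Jj MM, gg Jj Mm, gg Jj mm}

G/I-1 un ·: GG|Gg
G/I-2 un ·: GG|Gg
G/II-1 un I-1×I-2: GG|Gg
G/II-2 ? I-1×I-2: GG|Gg|gg
⇒ G over [I-1,I-2,II-1,II-2]: 15 consistent
J/I-1 ? ·: JJ|Jj
J/I-2 aff ·: jj
J/II-1 un I-1×I-2: Jj
J/II-2 un I-1×I-2: Jj
⇒ J over [I-1,I-2,II-1,II-2]: 2 consistent
M/I-1 un ·: MM|Mm
M/I-2 ? ·: MM|Mm|mm
M/II-1 ? I-1×I-2: MM|Mm|mm
M/II-2 ? I-1×I-2: MM|Mm|mm
⇒ M over [I-1,I-2,II-1,II-2]: 23 consistent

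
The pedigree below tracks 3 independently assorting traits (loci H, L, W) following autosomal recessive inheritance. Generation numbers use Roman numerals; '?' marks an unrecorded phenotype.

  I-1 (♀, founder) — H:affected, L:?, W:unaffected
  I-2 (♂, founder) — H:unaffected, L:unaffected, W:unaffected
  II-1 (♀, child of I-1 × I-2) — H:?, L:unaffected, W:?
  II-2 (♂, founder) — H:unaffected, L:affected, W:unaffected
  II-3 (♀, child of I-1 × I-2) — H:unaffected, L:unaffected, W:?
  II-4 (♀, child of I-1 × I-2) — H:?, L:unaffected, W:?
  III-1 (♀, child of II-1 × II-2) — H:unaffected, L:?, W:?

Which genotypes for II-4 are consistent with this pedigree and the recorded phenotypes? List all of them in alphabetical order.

II-4 ∈ {Hh LL WW, Hh LL Ww, Hh LL ww, Hh Ll WW, Hh Ll Ww, Hh Ll ww, hh LL WW, hh LL Ww, hh LL ww, hh Ll WW, hh Ll Ww, hh Ll ww}

H/I-1 aff ·: hh
H/I-2 un ·: HH|Hh
H/II-1 ? I-1×I-2: Hh|hh
H/II-2 un ·: HH|Hh
H/II-3 un I-1×I-2: Hh
H/II-4 ? I-1×I-2: Hh|hh
H/III-1 un II-1×II-2: HH|Hh
⇒ H over [I-1,I-2,II-1,II-2,II-3,II-4,III-1]: 16 consistent
L/I-1 ? ·: LL|Ll|ll
L/I-2 un ·: LL|Ll
L/II-1 un I-1×I-2: LL|Ll
L/II-2 aff ·: ll
L/II-3 un I-1×I-2: LL|Ll
L/II-4 un I-1×I-2: LL|Ll
L/III-1 ? II-1×II-2: Ll|ll
⇒ L over [I-1,I-2,II-1,II-2,II-3,II-4,III-1]: 41 consistent
W/I-1 un ·: WW|Ww
W/I-2 un ·: WW|Ww
W/II-1 ? I-1×I-2: WW|Ww|ww
W/II-2 un ·: WW|Ww
W/II-3 ? I-1×I-2: WW|Ww|ww
W/II-4 ? I-1×I-2: WW|Ww|ww
W/III-1 ? II-1×II-2: WW|Ww|ww
⇒ W over [I-1,I-2,II-1,II-2,II-3,II-4,III-1]: 166 consistent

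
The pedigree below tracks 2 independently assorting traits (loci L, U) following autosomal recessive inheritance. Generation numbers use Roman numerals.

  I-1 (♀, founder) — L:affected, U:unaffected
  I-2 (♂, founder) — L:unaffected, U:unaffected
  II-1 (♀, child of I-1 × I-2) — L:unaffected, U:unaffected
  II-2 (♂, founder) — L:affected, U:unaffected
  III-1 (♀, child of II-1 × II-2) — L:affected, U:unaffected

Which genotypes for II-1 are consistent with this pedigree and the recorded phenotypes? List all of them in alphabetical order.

II-1 ∈ {Ll UU, Ll Uu}

L/I-1 aff ·: ll
L/I-2 un ·: LL|Ll
L/II-1 un I-1×I-2: Ll
L/II-2 aff ·: ll
L/III-1 aff II-1×II-2: ll
⇒ L over [I-1,I-2,II-1,II-2,III-1]: 2 consistent
U/I-1 un ·: UU|Uu
U/I-2 un ·: UU|Uu
U/II-1 un I-1×I-2: UU|Uu
U/II-2 un ·: UU|Uu
U/III-1 un II-1×II-2: UU|Uu
⇒ U over [I-1,I-2,II-1,II-2,III-1]: 24 consistent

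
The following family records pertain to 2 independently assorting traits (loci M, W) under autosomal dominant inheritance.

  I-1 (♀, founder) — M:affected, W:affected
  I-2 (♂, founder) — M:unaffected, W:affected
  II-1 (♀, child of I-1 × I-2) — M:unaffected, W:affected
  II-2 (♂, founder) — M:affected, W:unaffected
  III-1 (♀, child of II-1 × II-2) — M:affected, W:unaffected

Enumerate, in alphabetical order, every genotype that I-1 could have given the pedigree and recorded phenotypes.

M/I-1 aff ·: Mm
M/I-2 un ·: mm
M/II-1 un I-1×I-2: mm
M/II-2 aff ·: Mm|MM
M/III-1 aff II-1×II-2: Mm
⇒ M over [I-1,I-2,II-1,II-2,III-1]: 2 consistent
W/I-1 aff ·: Ww|WW
W/I-2 aff ·: Ww|WW
W/II-1 aff I-1×I-2: Ww
W/II-2 un ·: ww
W/III-1 un II-1×II-2: ww
⇒ W over [I-1,I-2,II-1,II-2,III-1]: 3 consistent

I-1 ∈ {Mm WW, Mm Ww}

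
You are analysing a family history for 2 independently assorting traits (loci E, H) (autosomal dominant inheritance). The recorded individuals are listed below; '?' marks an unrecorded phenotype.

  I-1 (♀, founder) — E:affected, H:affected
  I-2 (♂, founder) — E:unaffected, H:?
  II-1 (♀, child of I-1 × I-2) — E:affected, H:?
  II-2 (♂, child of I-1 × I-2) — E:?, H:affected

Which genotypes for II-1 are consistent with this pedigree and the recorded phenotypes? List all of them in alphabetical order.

E/I-1 aff ·: Ee|EE
E/I-2 un ·: ee
E/II-1 aff I-1×I-2: Ee
E/II-2 ? I-1×I-2: ee|Ee
⇒ E over [I-1,I-2,II-1,II-2]: 3 consistent
H/I-1 aff ·: Hh|HH
H/I-2 ? ·: hh|Hh|HH
H/II-1 ? I-1×I-2: hh|Hh|HH
H/II-2 aff I-1×I-2: Hh|HH
⇒ H over [I-1,I-2,II-1,II-2]: 18 consistent

II-1 ∈ {Ee HH, Ee Hh, Ee hh}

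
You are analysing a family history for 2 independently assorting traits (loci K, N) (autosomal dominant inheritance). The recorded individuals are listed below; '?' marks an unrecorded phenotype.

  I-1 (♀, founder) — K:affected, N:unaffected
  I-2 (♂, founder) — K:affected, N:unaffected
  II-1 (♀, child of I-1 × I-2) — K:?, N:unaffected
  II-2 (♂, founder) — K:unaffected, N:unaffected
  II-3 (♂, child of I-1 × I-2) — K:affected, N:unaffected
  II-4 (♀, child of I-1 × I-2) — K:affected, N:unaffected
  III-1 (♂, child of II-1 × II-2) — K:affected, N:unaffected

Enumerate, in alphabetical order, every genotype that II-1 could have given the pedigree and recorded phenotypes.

K/I-1 aff ·: Kk|KK
K/I-2 aff ·: Kk|KK
K/II-1 ? I-1×I-2: Kk|KK
K/II-2 un ·: kk
K/II-3 aff I-1×I-2: Kk|KK
K/II-4 aff I-1×I-2: Kk|KK
K/III-1 aff II-1×II-2: Kk
⇒ K over [I-1,I-2,II-1,II-2,II-3,II-4,III-1]: 25 consistent
N/I-1 un ·: nn
N/I-2 un ·: nn
N/II-1 un I-1×I-2: nn
N/II-2 un ·: nn
N/II-3 un I-1×I-2: nn
N/II-4 un I-1×I-2: nn
N/III-1 un II-1×II-2: nn
⇒ N over [I-1,I-2,II-1,II-2,II-3,II-4,III-1]: 1 consistent

II-1 ∈ {KK nn, Kk nn}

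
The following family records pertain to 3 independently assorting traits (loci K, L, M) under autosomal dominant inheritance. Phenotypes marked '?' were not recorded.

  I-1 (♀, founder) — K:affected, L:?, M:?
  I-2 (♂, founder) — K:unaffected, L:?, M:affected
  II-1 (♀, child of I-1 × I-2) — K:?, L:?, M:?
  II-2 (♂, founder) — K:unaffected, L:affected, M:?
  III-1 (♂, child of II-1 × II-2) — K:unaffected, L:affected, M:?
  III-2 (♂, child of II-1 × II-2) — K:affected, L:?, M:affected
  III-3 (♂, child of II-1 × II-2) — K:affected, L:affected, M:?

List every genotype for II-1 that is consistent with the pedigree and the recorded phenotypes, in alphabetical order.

K/I-1 aff ·: Kk|KK
K/I-2 un ·: kk
K/II-1 ? I-1×I-2: Kk
K/II-2 un ·: kk
K/III-1 un II-1×II-2: kk
K/III-2 aff II-1×II-2: Kk
K/III-3 aff II-1×II-2: Kk
⇒ K over [I-1,I-2,II-1,II-2,III-1,III-2,III-3]: 2 consistent
L/I-1 ? ·: ll|Ll|LL
L/I-2 ? ·: ll|Ll|LL
L/II-1 ? I-1×I-2: ll|Ll|LL
L/II-2 aff ·: Ll|LL
L/III-1 aff II-1×II-2: Ll|LL
L/III-2 ? II-1×II-2: ll|Ll|LL
L/III-3 aff II-1×II-2: Ll|LL
⇒ L over [I-1,I-2,II-1,II-2,III-1,III-2,III-3]: 188 consistent
M/I-1 ? ·: mm|Mm|MM
M/I-2 aff ·: Mm|MM
M/II-1 ? I-1×I-2: mm|Mm|MM
M/II-2 ? ·: mm|Mm|MM
M/III-1 ? II-1×II-2: mm|Mm|MM
M/III-2 aff II-1×II-2: Mm|MM
M/III-3 ? II-1×II-2: mm|Mm|MM
⇒ M over [I-1,I-2,II-1,II-2,III-1,III-2,III-3]: 200 consistent

II-1 ∈ {Kk LL MM, Kk LL Mm, Kk LL mm, Kk Ll MM, Kk Ll Mm, Kk Ll mm, Kk ll MM, Kk ll Mm, Kk ll mm}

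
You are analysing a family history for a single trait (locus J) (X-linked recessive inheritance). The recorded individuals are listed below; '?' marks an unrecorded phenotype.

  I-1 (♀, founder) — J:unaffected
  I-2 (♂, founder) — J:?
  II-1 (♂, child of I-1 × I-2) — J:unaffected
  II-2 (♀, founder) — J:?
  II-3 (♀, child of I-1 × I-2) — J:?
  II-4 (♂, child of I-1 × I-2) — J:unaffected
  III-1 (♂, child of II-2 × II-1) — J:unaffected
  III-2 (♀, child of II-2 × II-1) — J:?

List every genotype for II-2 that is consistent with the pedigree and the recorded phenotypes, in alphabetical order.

J/I-1 un ·: X^JX^J|X^JX^j
J/I-2 ? ·: X^JY|X^jY
J/II-1 un I-1×I-2: X^JY
J/II-2 ? ·: X^JX^J|X^JX^j
J/II-3 ? I-1×I-2: X^JX^J|X^JX^j|X^jX^j
J/II-4 un I-1×I-2: X^JY
J/III-1 un II-2×II-1: X^JY
J/III-2 ? II-2×II-1: X^JX^J|X^JX^j
⇒ J over [I-1,I-2,II-1,II-2,II-3,II-4,III-1,III-2]: 18 consistent

II-2 ∈ {X^JX^J, X^JX^j}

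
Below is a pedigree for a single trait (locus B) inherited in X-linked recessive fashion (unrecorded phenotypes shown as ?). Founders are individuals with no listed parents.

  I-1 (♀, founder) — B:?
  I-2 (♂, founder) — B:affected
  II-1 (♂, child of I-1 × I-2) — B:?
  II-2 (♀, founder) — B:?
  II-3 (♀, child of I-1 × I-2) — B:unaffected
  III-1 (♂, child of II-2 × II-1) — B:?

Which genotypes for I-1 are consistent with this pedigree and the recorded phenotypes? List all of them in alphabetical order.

I-1 ∈ {X^BX^B, X^BX^b}

B/I-1 ? ·: X^BX^B|X^BX^b
B/I-2 aff ·: X^bY
B/II-1 ? I-1×I-2: X^BY|X^bY
B/II-2 ? ·: X^BX^B|X^BX^b|X^bX^b
B/II-3 un I-1×I-2: X^BX^b
B/III-1 ? II-2×II-1: X^BY|X^bY
⇒ B over [I-1,I-2,II-1,II-2,II-3,III-1]: 12 consistent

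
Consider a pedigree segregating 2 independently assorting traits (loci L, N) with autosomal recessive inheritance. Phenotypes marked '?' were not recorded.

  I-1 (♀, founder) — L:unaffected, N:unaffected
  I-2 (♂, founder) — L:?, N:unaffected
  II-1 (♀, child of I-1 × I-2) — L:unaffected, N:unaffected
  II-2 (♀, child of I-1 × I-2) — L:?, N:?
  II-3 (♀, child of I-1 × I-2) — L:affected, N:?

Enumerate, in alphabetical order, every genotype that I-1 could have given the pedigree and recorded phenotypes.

L/I-1 un ·: Ll
L/I-2 ? ·: Ll|ll
L/II-1 un I-1×I-2: LL|Ll
L/II-2 ? I-1×I-2: LL|Ll|ll
L/II-3 aff I-1×I-2: ll
⇒ L over [I-1,I-2,II-1,II-2,II-3]: 8 consistent
N/I-1 un ·: NN|Nn
N/I-2 un ·: NN|Nn
N/II-1 un I-1×I-2: NN|Nn
N/II-2 ? I-1×I-2: NN|Nn|nn
N/II-3 ? I-1×I-2: NN|Nn|nn
⇒ N over [I-1,I-2,II-1,II-2,II-3]: 35 consistent

I-1 ∈ {Ll NN, Ll Nn}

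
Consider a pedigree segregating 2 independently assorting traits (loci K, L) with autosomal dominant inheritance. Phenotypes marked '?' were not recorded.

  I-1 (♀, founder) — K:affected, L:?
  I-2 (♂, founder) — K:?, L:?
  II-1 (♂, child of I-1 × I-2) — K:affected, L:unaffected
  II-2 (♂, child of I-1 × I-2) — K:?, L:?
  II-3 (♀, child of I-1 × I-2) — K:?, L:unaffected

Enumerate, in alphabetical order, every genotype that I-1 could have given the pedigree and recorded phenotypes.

K/I-1 aff ·: Kk|KK
K/I-2 ? ·: kk|Kk|KK
K/II-1 aff I-1×I-2: Kk|KK
K/II-2 ? I-1×I-2: kk|Kk|KK
K/II-3 ? I-1×I-2: kk|Kk|KK
⇒ K over [I-1,I-2,II-1,II-2,II-3]: 40 consistent
L/I-1 ? ·: ll|Ll
L/I-2 ? ·: ll|Ll
L/II-1 un I-1×I-2: ll
L/II-2 ? I-1×I-2: ll|Ll|LL
L/II-3 un I-1×I-2: ll
⇒ L over [I-1,I-2,II-1,II-2,II-3]: 8 consistent

I-1 ∈ {KK Ll, KK ll, Kk Ll, Kk ll}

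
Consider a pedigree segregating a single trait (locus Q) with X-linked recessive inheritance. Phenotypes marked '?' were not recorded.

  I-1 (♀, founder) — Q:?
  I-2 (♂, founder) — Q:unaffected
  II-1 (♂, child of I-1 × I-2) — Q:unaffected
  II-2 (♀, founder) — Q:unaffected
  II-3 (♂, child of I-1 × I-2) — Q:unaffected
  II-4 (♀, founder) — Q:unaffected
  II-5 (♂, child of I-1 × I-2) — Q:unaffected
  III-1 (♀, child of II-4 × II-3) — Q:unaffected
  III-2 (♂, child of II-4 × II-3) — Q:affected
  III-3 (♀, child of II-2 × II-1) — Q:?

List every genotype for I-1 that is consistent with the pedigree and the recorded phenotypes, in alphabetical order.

I-1 ∈ {X^QX^Q, X^QX^q}

Q/I-1 ? ·: X^QX^Q|X^QX^q
Q/I-2 un ·: X^QY
Q/II-1 un I-1×I-2: X^QY
Q/II-2 un ·: X^QX^Q|X^QX^q
Q/II-3 un I-1×I-2: X^QY
Q/II-4 un ·: X^QX^q
Q/II-5 un I-1×I-2: X^QY
Q/III-1 un II-4×II-3: X^QX^Q|X^QX^q
Q/III-2 aff II-4×II-3: X^qY
Q/III-3 ? II-2×II-1: X^QX^Q|X^QX^q
⇒ Q over [I-1,I-2,II-1,II-2,II-3,II-4,II-5,III-1,III-2,III-3]: 12 consistent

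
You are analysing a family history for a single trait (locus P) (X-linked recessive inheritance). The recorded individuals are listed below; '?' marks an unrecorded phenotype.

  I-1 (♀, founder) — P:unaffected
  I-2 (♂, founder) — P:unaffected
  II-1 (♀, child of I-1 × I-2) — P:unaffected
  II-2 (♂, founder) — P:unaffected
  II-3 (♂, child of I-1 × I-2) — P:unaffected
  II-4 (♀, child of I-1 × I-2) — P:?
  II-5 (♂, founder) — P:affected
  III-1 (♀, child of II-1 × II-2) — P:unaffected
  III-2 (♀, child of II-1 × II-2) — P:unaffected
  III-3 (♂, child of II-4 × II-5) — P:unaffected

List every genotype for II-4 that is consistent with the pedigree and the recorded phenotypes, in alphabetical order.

II-4 ∈ {X^PX^P, X^PX^p}

P/I-1 un ·: X^PX^P|X^PX^p
P/I-2 un ·: X^PY
P/II-1 un I-1×I-2: X^PX^P|X^PX^p
P/II-2 un ·: X^PY
P/II-3 un I-1×I-2: X^PY
P/II-4 ? I-1×I-2: X^PX^P|X^PX^p
P/II-5 aff ·: X^pY
P/III-1 un II-1×II-2: X^PX^P|X^PX^p
P/III-2 un II-1×II-2: X^PX^P|X^PX^p
P/III-3 un II-4×II-5: X^PY
⇒ P over [I-1,I-2,II-1,II-2,II-3,II-4,II-5,III-1,III-2,III-3]: 11 consistent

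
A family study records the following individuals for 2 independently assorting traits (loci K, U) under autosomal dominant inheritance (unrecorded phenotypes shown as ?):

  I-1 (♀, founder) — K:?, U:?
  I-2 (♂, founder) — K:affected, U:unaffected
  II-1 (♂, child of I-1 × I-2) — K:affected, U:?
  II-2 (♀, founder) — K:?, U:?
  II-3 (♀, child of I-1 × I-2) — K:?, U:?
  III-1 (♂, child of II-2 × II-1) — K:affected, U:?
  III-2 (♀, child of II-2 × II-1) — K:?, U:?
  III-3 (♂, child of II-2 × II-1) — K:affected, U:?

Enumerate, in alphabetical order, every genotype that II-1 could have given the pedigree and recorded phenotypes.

K/I-1 ? ·: kk|Kk|KK
K/I-2 aff ·: Kk|KK
K/II-1 aff I-1×I-2: Kk|KK
K/II-2 ? ·: kk|Kk|KK
K/II-3 ? I-1×I-2: kk|Kk|KK
K/III-1 aff II-2×II-1: Kk|KK
K/III-2 ? II-2×II-1: kk|Kk|KK
K/III-3 aff II-2×II-1: Kk|KK
⇒ K over [I-1,I-2,II-1,II-2,II-3,III-1,III-2,III-3]: 300 consistent
U/I-1 ? ·: uu|Uu|UU
U/I-2 un ·: uu
U/II-1 ? I-1×I-2: uu|Uu
U/II-2 ? ·: uu|Uu|UU
U/II-3 ? I-1×I-2: uu|Uu
U/III-1 ? II-2×II-1: uu|Uu|UU
U/III-2 ? II-2×II-1: uu|Uu|UU
U/III-3 ? II-2×II-1: uu|Uu|UU
⇒ U over [I-1,I-2,II-1,II-2,II-3,III-1,III-2,III-3]: 159 consistent

II-1 ∈ {KK Uu, KK uu, Kk Uu, Kk uu}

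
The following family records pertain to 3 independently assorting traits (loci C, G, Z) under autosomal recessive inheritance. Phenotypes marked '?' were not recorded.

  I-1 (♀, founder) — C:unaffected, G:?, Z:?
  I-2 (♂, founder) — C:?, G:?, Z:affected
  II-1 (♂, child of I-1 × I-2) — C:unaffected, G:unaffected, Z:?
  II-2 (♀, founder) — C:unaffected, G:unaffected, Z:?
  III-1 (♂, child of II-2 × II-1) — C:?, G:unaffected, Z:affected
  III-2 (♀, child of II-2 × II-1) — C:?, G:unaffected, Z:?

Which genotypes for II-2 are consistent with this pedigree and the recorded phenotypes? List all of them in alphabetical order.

II-2 ∈ {CC GG Zz, CC GG zz, CC Gg Zz, CC Gg zz, Cc GG Zz, Cc GG zz, Cc Gg Zz, Cc Gg zz}

C/I-1 un ·: CC|Cc
C/I-2 ? ·: CC|Cc|cc
C/II-1 un I-1×I-2: CC|Cc
C/II-2 un ·: CC|Cc
C/III-1 ? II-2×II-1: CC|Cc|cc
C/III-2 ? II-2×II-1: CC|Cc|cc
⇒ C over [I-1,I-2,II-1,II-2,III-1,III-2]: 85 consistent
G/I-1 ? ·: GG|Gg|gg
G/I-2 ? ·: GG|Gg|gg
G/II-1 un I-1×I-2: GG|Gg
G/II-2 un ·: GG|Gg
G/III-1 un II-2×II-1: GG|Gg
G/III-2 un II-2×II-1: GG|Gg
⇒ G over [I-1,I-2,II-1,II-2,III-1,III-2]: 76 consistent
Z/I-1 ? ·: ZZ|Zz|zz
Z/I-2 aff ·: zz
Z/II-1 ? I-1×I-2: Zz|zz
Z/II-2 ? ·: Zz|zz
Z/III-1 aff II-2×II-1: zz
Z/III-2 ? II-2×II-1: ZZ|Zz|zz
⇒ Z over [I-1,I-2,II-1,II-2,III-1,III-2]: 16 consistent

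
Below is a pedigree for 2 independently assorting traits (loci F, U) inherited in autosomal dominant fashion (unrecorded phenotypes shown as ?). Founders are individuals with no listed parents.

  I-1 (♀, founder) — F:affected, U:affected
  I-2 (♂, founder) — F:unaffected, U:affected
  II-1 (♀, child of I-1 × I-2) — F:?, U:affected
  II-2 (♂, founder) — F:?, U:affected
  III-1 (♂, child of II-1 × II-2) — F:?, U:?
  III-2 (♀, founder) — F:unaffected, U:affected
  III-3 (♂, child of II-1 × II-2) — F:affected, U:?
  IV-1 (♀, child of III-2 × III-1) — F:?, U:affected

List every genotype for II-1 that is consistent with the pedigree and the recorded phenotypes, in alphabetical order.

II-1 ∈ {Ff UU, Ff Uu, ff UU, ff Uu}

F/I-1 aff ·: Ff|FF
F/I-2 un ·: ff
F/II-1 ? I-1×I-2: ff|Ff
F/II-2 ? ·: ff|Ff|FF
F/III-1 ? II-1×II-2: ff|Ff|FF
F/III-2 un ·: ff
F/III-3 aff II-1×II-2: Ff|FF
F/IV-1 ? III-2×III-1: ff|Ff
⇒ F over [I-1,I-2,II-1,II-2,III-1,III-2,III-3,IV-1]: 39 consistent
U/I-1 aff ·: Uu|UU
U/I-2 aff ·: Uu|UU
U/II-1 aff I-1×I-2: Uu|UU
U/II-2 aff ·: Uu|UU
U/III-1 ? II-1×II-2: uu|Uu|UU
U/III-2 aff ·: Uu|UU
U/III-3 ? II-1×II-2: uu|Uu|UU
U/IV-1 aff III-2×III-1: Uu|UU
⇒ U over [I-1,I-2,II-1,II-2,III-1,III-2,III-3,IV-1]: 191 consistent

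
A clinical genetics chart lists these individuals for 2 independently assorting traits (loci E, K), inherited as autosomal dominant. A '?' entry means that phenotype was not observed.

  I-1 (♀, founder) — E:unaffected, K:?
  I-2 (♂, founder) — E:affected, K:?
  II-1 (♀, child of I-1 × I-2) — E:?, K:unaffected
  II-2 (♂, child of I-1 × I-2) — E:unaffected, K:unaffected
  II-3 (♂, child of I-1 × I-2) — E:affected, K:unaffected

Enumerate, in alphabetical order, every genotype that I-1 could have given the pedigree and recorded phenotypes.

E/I-1 un ·: ee
E/I-2 aff ·: Ee
E/II-1 ? I-1×I-2: ee|Ee
E/II-2 un I-1×I-2: ee
E/II-3 aff I-1×I-2: Ee
⇒ E over [I-1,I-2,II-1,II-2,II-3]: 2 consistent
K/I-1 ? ·: kk|Kk
K/I-2 ? ·: kk|Kk
K/II-1 un I-1×I-2: kk
K/II-2 un I-1×I-2: kk
K/II-3 un I-1×I-2: kk
⇒ K over [I-1,I-2,II-1,II-2,II-3]: 4 consistent

I-1 ∈ {ee Kk, ee kk}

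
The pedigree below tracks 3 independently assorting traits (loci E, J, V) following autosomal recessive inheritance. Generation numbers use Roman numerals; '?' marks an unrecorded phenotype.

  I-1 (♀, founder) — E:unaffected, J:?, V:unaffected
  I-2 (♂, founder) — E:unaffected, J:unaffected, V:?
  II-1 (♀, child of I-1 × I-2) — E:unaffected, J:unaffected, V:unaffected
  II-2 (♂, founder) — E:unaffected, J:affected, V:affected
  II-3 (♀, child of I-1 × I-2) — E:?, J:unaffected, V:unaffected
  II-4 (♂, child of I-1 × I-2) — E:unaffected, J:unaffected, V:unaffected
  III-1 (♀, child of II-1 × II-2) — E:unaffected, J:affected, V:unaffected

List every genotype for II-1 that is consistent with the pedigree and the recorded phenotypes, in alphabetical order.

E/I-1 un ·: EE|Ee
E/I-2 un ·: EE|Ee
E/II-1 un I-1×I-2: EE|Ee
E/II-2 un ·: EE|Ee
E/II-3 ? I-1×I-2: EE|Ee|ee
E/II-4 un I-1×I-2: EE|Ee
E/III-1 un II-1×II-2: EE|Ee
⇒ E over [I-1,I-2,II-1,II-2,II-3,II-4,III-1]: 101 consistent
J/I-1 ? ·: JJ|Jj|jj
J/I-2 un ·: JJ|Jj
J/II-1 un I-1×I-2: Jj
J/II-2 aff ·: jj
J/II-3 un I-1×I-2: JJ|Jj
J/II-4 un I-1×I-2: JJ|Jj
J/III-1 aff II-1×II-2: jj
⇒ J over [I-1,I-2,II-1,II-2,II-3,II-4,III-1]: 14 consistent
V/I-1 un ·: VV|Vv
V/I-2 ? ·: VV|Vv|vv
V/II-1 un I-1×I-2: VV|Vv
V/II-2 aff ·: vv
V/II-3 un I-1×I-2: VV|Vv
V/II-4 un I-1×I-2: VV|Vv
V/III-1 un II-1×II-2: Vv
⇒ V over [I-1,I-2,II-1,II-2,II-3,II-4,III-1]: 27 consistent

II-1 ∈ {EE Jj VV, EE Jj Vv, Ee Jj VV, Ee Jj Vv}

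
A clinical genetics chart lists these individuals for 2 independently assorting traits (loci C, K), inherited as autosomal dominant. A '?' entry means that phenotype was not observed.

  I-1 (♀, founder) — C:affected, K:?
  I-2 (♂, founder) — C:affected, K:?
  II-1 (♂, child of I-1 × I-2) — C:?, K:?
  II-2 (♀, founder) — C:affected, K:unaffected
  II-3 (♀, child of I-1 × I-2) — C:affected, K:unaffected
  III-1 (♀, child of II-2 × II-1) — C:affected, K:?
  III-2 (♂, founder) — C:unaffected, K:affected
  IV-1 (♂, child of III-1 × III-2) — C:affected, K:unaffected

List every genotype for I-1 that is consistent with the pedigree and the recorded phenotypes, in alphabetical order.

I-1 ∈ {CC Kk, CC kk, Cc Kk, Cc kk}

C/I-1 aff ·: Cc|CC
C/I-2 aff ·: Cc|CC
C/II-1 ? I-1×I-2: cc|Cc|CC
C/II-2 aff ·: Cc|CC
C/II-3 aff I-1×I-2: Cc|CC
C/III-1 aff II-2×II-1: Cc|CC
C/III-2 un ·: cc
C/IV-1 aff III-1×III-2: Cc
⇒ C over [I-1,I-2,II-1,II-2,II-3,III-1,III-2,IV-1]: 49 consistent
K/I-1 ? ·: kk|Kk
K/I-2 ? ·: kk|Kk
K/II-1 ? I-1×I-2: kk|Kk|KK
K/II-2 un ·: kk
K/II-3 un I-1×I-2: kk
K/III-1 ? II-2×II-1: kk|Kk
K/III-2 aff ·: Kk
K/IV-1 un III-1×III-2: kk
⇒ K over [I-1,I-2,II-1,II-2,II-3,III-1,III-2,IV-1]: 11 consistent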